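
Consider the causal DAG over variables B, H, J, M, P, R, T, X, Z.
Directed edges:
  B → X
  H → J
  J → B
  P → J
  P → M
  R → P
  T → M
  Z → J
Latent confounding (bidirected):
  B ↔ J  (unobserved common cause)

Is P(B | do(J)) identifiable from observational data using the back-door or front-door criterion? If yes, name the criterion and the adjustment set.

desc(J)\{J}={B,X}; candidates ⊆ {H,M,P,R,T,Z}.
J↔B: latent back-door arc(s) into J.
size 0: {}; under {} J still reaches {B,H,M,P,R,X,Z} ∋ B.
size 1: {H}, {M}, {P} …(+3); under {H} J still reaches {B,M,P,R,X,Z} ∋ B.
size 2: {H,M}, {H,P}, {H,R} …(+12); under {H,M} J still reaches {B,P,R,T,X,Z} ∋ B.
J↔B cannot be blocked by any observed set — no back-door set.
No mediator lies on a directed J→…→B path.
Neither criterion identifies P(B|do(J)) in this graph.

P(B|do(J)): not identifiable (no BD/FD set).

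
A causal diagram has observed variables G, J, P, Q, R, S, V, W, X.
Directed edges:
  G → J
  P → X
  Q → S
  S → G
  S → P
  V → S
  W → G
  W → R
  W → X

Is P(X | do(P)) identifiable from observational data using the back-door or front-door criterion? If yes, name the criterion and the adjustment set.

desc(P)\{P}={X}; candidates ⊆ {G,J,Q,R,S,V,W}.
∅: P⊥X given ∅ in G with P→· removed — back-door holds.
P(X|do(P)) = P(X|P) — no adjustment needed.

P(X|do(P)): backdoor, adjust for ∅.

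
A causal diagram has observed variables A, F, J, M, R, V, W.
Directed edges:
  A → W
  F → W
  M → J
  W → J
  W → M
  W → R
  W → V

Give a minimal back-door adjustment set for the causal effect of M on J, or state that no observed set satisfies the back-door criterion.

desc(M)\{M}={J}; candidates ⊆ {A,F,R,V,W}.
size 0: {}; under {} M still reaches {A,F,J,R,V,W} ∋ J.
{W}: M⊥J given {W} in G with M→· removed — back-door holds.

M→J: minimal back-door set {W}.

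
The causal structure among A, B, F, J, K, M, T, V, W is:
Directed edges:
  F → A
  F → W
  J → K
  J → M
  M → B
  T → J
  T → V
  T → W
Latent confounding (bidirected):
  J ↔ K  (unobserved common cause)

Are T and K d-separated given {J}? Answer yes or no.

No — T and K are d-connected given {J}.

Bayes-Ball from T | {J} reaches {K,V,W}.
K ∈ reach(T|{J}) ⇒ T ⊥̸ K | {J}.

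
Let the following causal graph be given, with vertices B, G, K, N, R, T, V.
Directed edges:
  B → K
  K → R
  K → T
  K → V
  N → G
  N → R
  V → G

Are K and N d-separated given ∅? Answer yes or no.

Bayes-Ball from K | ∅ reaches {B,G,R,T,V}.
N ∉ reach(K|∅) ⇒ K ⊥ N | ∅.

Yes — K ⊥ N | ∅.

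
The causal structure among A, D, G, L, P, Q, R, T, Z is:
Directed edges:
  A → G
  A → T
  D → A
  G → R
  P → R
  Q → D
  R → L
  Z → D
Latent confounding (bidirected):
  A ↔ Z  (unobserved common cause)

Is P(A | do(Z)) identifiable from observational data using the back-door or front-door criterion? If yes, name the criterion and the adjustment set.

desc(Z)\{Z}={A,D,G,L,R,T}; candidates ⊆ {P,Q}.
Z↔A: latent back-door arc(s) into Z.
size 0: {}; under {} Z still reaches {A,G,L,R,T} ∋ A.
size 1: {P}, {Q}; under {P} Z still reaches {A,G,L,R,T} ∋ A.
size 2: {P,Q}; under {P,Q} Z still reaches {A,G,L,R,T} ∋ A.
Z↔A cannot be blocked by any observed set — no back-door set.
{D}: (i) intercepts every directed Z→A path; (ii) no back-door Z→{D}; (iii) {Z} blocks every back-door {D}→A. Front-door holds.
P(A|do(Z)) = Σ_{D} P(D|Z) Σ_{Z'} P(A|D,Z')P(Z').

P(A|do(Z)): frontdoor, adjust for {D}.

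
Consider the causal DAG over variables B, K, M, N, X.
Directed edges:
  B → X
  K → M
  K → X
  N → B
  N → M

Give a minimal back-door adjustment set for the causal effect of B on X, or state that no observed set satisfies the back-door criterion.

desc(B)\{B}={X}; candidates ⊆ {K,M,N}.
∅: B⊥X given ∅ in G with B→· removed — back-door holds.

B→X: minimal back-door set ∅.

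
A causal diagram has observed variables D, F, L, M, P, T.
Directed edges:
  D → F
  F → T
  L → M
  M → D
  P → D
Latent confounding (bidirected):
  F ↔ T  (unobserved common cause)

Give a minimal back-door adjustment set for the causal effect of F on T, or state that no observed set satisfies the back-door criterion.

desc(F)\{F}={T}; candidates ⊆ {D,L,M,P}.
F↔T: latent back-door arc(s) into F.
size 0: {}; under {} F still reaches {D,L,M,P,T} ∋ T.
size 1: {D}, {L}, {M} …(+1); under {D} F still reaches {T} ∋ T.
size 2: {D,L}, {D,M}, {D,P} …(+3); under {D,L} F still reaches {T} ∋ T.
F↔T cannot be blocked by any observed set — no back-door set.

F→T: no observed back-door set.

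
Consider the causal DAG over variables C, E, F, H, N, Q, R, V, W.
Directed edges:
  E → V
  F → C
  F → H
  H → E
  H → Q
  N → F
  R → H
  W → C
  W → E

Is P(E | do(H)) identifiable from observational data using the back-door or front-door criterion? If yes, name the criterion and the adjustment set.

P(E|do(H)): backdoor, adjust for ∅.

desc(H)\{H}={E,Q,V}; candidates ⊆ {C,F,N,R,W}.
∅: H⊥E given ∅ in G with H→· removed — back-door holds.
P(E|do(H)) = P(E|H) — no adjustment needed.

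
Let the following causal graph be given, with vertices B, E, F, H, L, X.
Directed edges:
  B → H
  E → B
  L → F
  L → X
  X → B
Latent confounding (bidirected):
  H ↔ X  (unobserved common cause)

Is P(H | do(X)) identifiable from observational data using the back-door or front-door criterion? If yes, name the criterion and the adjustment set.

desc(X)\{X}={B,H}; candidates ⊆ {E,F,L}.
X↔H: latent back-door arc(s) into X.
size 0: {}; under {} X still reaches {F,H,L} ∋ H.
size 1: {E}, {F}, {L}; under {E} X still reaches {F,H,L} ∋ H.
size 2: {E,F}, {E,L}, {F,L}; under {E,F} X still reaches {H,L} ∋ H.
X↔H cannot be blocked by any observed set — no back-door set.
{B}: (i) intercepts every directed X→H path; (ii) no back-door X→{B}; (iii) {X} blocks every back-door {B}→H. Front-door holds.
P(H|do(X)) = Σ_{B} P(B|X) Σ_{X'} P(H|B,X')P(X').

P(H|do(X)): frontdoor, adjust for {B}.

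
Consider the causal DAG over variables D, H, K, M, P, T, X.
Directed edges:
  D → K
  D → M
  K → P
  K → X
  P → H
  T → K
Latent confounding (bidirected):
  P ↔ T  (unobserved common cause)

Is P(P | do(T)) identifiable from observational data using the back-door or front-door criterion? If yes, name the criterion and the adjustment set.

desc(T)\{T}={H,K,P,X}; candidates ⊆ {D,M}.
T↔P: latent back-door arc(s) into T.
size 0: {}; under {} T still reaches {H,P} ∋ P.
size 1: {D}, {M}; under {D} T still reaches {H,P} ∋ P.
size 2: {D,M}; under {D,M} T still reaches {H,P} ∋ P.
T↔P cannot be blocked by any observed set — no back-door set.
{K}: (i) intercepts every directed T→P path; (ii) no back-door T→{K}; (iii) {T} blocks every back-door {K}→P. Front-door holds.
P(P|do(T)) = Σ_{K} P(K|T) Σ_{T'} P(P|K,T')P(T').

P(P|do(T)): frontdoor, adjust for {K}.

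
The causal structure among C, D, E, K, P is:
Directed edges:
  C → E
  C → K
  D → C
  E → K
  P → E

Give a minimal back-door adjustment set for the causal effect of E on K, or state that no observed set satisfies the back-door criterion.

E→K: minimal back-door set {C}.

desc(E)\{E}={K}; candidates ⊆ {C,D,P}.
size 0: {}; under {} E still reaches {C,D,K,P} ∋ K.
{C}: E⊥K given {C} in G with E→· removed — back-door holds.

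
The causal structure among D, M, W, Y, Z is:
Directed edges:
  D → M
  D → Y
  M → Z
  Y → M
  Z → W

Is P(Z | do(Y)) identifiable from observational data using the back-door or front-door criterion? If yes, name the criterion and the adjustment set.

P(Z|do(Y)): backdoor, adjust for {D}.

desc(Y)\{Y}={M,W,Z}; candidates ⊆ {D}.
size 0: {}; under {} Y still reaches {D,M,W,Z} ∋ Z.
{D}: Y⊥Z given {D} in G with Y→· removed — back-door holds.
P(Z|do(Y)) = Σ_{D} P(Z|Y,D)·P(D).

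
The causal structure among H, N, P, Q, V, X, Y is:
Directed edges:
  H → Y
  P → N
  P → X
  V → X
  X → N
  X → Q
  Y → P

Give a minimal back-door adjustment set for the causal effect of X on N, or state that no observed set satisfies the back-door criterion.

desc(X)\{X}={N,Q}; candidates ⊆ {H,P,V,Y}.
size 0: {}; under {} X still reaches {H,N,P,V,Y} ∋ N.
{P}: X⊥N given {P} in G with X→· removed — back-door holds.

X→N: minimal back-door set {P}.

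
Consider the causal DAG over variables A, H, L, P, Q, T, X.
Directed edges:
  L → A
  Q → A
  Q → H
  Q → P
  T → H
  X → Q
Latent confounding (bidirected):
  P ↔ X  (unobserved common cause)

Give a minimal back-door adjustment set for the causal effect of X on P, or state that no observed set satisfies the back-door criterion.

desc(X)\{X}={A,H,P,Q}; candidates ⊆ {L,T}.
X↔P: latent back-door arc(s) into X.
size 0: {}; under {} X still reaches {P} ∋ P.
size 1: {L}, {T}; under {L} X still reaches {P} ∋ P.
size 2: {L,T}; under {L,T} X still reaches {P} ∋ P.
X↔P cannot be blocked by any observed set — no back-door set.

X→P: no observed back-door set.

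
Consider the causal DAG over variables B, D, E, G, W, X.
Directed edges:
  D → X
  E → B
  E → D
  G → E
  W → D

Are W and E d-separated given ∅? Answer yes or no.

Yes — W ⊥ E | ∅.

Bayes-Ball from W | ∅ reaches {D,X}.
E ∉ reach(W|∅) ⇒ W ⊥ E | ∅.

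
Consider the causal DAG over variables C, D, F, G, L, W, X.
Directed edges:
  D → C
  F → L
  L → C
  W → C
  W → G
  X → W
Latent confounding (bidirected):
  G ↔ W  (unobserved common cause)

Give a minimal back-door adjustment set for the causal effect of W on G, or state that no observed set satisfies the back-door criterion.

desc(W)\{W}={C,G}; candidates ⊆ {D,F,L,X}.
W↔G: latent back-door arc(s) into W.
size 0: {}; under {} W still reaches {G,X} ∋ G.
size 1: {D}, {F}, {L} …(+1); under {D} W still reaches {G,X} ∋ G.
size 2: {D,F}, {D,L}, {D,X} …(+3); under {D,F} W still reaches {G,X} ∋ G.
W↔G cannot be blocked by any observed set — no back-door set.

W→G: no observed back-door set.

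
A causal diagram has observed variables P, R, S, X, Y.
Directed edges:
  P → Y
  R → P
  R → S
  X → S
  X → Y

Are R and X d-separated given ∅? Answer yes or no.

Bayes-Ball from R | ∅ reaches {P,S,Y}.
X ∉ reach(R|∅) ⇒ R ⊥ X | ∅.

Yes — R ⊥ X | ∅.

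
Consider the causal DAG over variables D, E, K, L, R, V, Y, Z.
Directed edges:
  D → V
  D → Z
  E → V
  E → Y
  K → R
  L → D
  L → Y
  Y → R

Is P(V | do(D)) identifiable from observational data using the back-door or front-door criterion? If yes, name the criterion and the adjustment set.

P(V|do(D)): backdoor, adjust for ∅.

desc(D)\{D}={V,Z}; candidates ⊆ {E,K,L,R,Y}.
∅: D⊥V given ∅ in G with D→· removed — back-door holds.
P(V|do(D)) = P(V|D) — no adjustment needed.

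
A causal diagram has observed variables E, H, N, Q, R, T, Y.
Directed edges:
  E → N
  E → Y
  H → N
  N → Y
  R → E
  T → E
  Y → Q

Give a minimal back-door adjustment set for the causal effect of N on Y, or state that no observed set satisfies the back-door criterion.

desc(N)\{N}={Q,Y}; candidates ⊆ {E,H,R,T}.
size 0: {}; under {} N still reaches {E,H,Q,R,T,Y} ∋ Y.
{E}: N⊥Y given {E} in G with N→· removed — back-door holds.

N→Y: minimal back-door set {E}.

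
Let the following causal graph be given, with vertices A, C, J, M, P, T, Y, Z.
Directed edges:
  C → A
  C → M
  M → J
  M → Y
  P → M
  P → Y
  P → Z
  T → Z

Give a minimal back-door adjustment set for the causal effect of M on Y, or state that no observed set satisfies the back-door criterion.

desc(M)\{M}={J,Y}; candidates ⊆ {A,C,P,T,Z}.
size 0: {}; under {} M still reaches {A,C,P,Y,Z} ∋ Y.
{P}: M⊥Y given {P} in G with M→· removed — back-door holds.

M→Y: minimal back-door set {P}.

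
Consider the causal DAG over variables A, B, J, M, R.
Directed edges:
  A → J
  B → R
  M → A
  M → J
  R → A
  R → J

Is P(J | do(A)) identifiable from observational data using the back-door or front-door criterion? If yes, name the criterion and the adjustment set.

P(J|do(A)): backdoor, adjust for {M, R}.

desc(A)\{A}={J}; candidates ⊆ {B,M,R}.
size 0: {}; under {} A still reaches {B,J,M,R} ∋ J.
size 1: {B}, {M}, {R}; under {B} A still reaches {J,M,R} ∋ J.
{M,R}: A⊥J given {M,R} in G with A→· removed — back-door holds.
P(J|do(A)) = Σ_{M,R} P(J|A,M,R)·P(M,R).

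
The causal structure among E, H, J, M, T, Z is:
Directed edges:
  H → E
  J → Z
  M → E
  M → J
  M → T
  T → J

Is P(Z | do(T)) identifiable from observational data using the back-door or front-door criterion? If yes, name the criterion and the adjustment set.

desc(T)\{T}={J,Z}; candidates ⊆ {E,H,M}.
size 0: {}; under {} T still reaches {E,J,M,Z} ∋ Z.
{M}: T⊥Z given {M} in G with T→· removed — back-door holds.
P(Z|do(T)) = Σ_{M} P(Z|T,M)·P(M).

P(Z|do(T)): backdoor, adjust for {M}.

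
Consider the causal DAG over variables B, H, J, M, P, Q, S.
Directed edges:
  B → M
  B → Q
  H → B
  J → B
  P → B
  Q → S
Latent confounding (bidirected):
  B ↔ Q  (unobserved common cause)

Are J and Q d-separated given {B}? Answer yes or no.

Bayes-Ball from J | {B} reaches {H,P,Q,S}.
Q ∈ reach(J|{B}) ⇒ J ⊥̸ Q | {B}.

No — J and Q are d-connected given {B}.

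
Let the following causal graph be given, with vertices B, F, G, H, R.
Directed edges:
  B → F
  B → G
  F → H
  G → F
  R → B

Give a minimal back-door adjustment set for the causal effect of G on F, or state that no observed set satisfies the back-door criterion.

G→F: minimal back-door set {B}.

desc(G)\{G}={F,H}; candidates ⊆ {B,R}.
size 0: {}; under {} G still reaches {B,F,H,R} ∋ F.
{B}: G⊥F given {B} in G with G→· removed — back-door holds.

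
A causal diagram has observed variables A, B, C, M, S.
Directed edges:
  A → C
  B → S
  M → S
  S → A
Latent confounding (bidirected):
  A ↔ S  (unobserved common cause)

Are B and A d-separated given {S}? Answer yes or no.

No — B and A are d-connected given {S}.

Bayes-Ball from B | {S} reaches {A,C,M}.
A ∈ reach(B|{S}) ⇒ B ⊥̸ A | {S}.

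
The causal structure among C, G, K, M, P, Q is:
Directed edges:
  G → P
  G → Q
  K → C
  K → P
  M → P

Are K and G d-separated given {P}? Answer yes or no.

Bayes-Ball from K | {P} reaches {C,G,M,Q}.
G ∈ reach(K|{P}) ⇒ K ⊥̸ G | {P}.

No — K and G are d-connected given {P}.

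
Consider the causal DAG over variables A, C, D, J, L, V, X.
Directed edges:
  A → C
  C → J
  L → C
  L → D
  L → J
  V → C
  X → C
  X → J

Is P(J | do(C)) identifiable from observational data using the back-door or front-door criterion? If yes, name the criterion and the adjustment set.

P(J|do(C)): backdoor, adjust for {L, X}.

desc(C)\{C}={J}; candidates ⊆ {A,D,L,V,X}.
size 0: {}; under {} C still reaches {A,D,J,L,V,X} ∋ J.
size 1: {A}, {D}, {L} …(+2); under {A} C still reaches {D,J,L,V,X} ∋ J.
{L,X}: C⊥J given {L,X} in G with C→· removed — back-door holds.
P(J|do(C)) = Σ_{L,X} P(J|C,L,X)·P(L,X).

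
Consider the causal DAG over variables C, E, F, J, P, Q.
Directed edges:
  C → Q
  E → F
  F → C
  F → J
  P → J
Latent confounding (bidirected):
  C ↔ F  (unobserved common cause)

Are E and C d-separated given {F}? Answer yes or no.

No — E and C are d-connected given {F}.

Bayes-Ball from E | {F} reaches {C,Q}.
C ∈ reach(E|{F}) ⇒ E ⊥̸ C | {F}.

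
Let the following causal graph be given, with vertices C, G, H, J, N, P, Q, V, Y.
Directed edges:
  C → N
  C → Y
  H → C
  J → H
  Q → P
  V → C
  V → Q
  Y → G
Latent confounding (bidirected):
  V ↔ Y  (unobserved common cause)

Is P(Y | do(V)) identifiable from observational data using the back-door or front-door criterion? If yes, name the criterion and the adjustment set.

desc(V)\{V}={C,G,N,P,Q,Y}; candidates ⊆ {H,J}.
V↔Y: latent back-door arc(s) into V.
size 0: {}; under {} V still reaches {G,Y} ∋ Y.
size 1: {H}, {J}; under {H} V still reaches {G,Y} ∋ Y.
size 2: {H,J}; under {H,J} V still reaches {G,Y} ∋ Y.
V↔Y cannot be blocked by any observed set — no back-door set.
{C}: (i) intercepts every directed V→Y path; (ii) no back-door V→{C}; (iii) {V} blocks every back-door {C}→Y. Front-door holds.
P(Y|do(V)) = Σ_{C} P(C|V) Σ_{V'} P(Y|C,V')P(V').

P(Y|do(V)): frontdoor, adjust for {C}.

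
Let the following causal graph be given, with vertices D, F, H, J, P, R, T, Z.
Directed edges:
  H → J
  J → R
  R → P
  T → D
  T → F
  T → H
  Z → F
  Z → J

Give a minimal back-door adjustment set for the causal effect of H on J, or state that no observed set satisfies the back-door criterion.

desc(H)\{H}={J,P,R}; candidates ⊆ {D,F,T,Z}.
∅: H⊥J given ∅ in G with H→· removed — back-door holds.

H→J: minimal back-door set ∅.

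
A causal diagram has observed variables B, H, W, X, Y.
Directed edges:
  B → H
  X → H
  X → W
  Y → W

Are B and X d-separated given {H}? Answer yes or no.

No — B and X are d-connected given {H}.

Bayes-Ball from B | {H} reaches {W,X}.
X ∈ reach(B|{H}) ⇒ B ⊥̸ X | {H}.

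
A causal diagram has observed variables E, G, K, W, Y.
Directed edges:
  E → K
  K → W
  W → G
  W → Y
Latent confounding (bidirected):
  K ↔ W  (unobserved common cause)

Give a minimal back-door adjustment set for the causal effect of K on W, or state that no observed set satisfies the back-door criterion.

K→W: no observed back-door set.

desc(K)\{K}={G,W,Y}; candidates ⊆ {E}.
K↔W: latent back-door arc(s) into K.
size 0: {}; under {} K still reaches {E,G,W,Y} ∋ W.
size 1: {E}; under {E} K still reaches {G,W,Y} ∋ W.
K↔W cannot be blocked by any observed set — no back-door set.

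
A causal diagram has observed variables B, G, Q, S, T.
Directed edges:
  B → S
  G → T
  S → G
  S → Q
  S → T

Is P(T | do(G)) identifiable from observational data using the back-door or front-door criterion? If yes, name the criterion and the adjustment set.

desc(G)\{G}={T}; candidates ⊆ {B,Q,S}.
size 0: {}; under {} G still reaches {B,Q,S,T} ∋ T.
{S}: G⊥T given {S} in G with G→· removed — back-door holds.
P(T|do(G)) = Σ_{S} P(T|G,S)·P(S).

P(T|do(G)): backdoor, adjust for {S}.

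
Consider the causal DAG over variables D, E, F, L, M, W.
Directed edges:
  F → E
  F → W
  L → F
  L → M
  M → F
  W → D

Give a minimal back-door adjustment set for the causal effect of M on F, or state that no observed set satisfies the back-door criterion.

desc(M)\{M}={D,E,F,W}; candidates ⊆ {L}.
size 0: {}; under {} M still reaches {D,E,F,L,W} ∋ F.
{L}: M⊥F given {L} in G with M→· removed — back-door holds.

M→F: minimal back-door set {L}.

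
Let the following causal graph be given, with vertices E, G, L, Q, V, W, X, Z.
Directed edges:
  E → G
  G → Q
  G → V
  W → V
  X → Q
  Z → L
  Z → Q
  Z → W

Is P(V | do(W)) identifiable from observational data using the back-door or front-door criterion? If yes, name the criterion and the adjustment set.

desc(W)\{W}={V}; candidates ⊆ {E,G,L,Q,X,Z}.
∅: W⊥V given ∅ in G with W→· removed — back-door holds.
P(V|do(W)) = P(V|W) — no adjustment needed.

P(V|do(W)): backdoor, adjust for ∅.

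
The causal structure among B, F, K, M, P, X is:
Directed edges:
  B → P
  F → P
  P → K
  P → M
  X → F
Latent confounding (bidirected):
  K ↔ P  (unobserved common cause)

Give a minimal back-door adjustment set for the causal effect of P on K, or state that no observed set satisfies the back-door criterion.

desc(P)\{P}={K,M}; candidates ⊆ {B,F,X}.
P↔K: latent back-door arc(s) into P.
size 0: {}; under {} P still reaches {B,F,K,X} ∋ K.
size 1: {B}, {F}, {X}; under {B} P still reaches {F,K,X} ∋ K.
size 2: {B,F}, {B,X}, {F,X}; under {B,F} P still reaches {K} ∋ K.
P↔K cannot be blocked by any observed set — no back-door set.

P→K: no observed back-door set.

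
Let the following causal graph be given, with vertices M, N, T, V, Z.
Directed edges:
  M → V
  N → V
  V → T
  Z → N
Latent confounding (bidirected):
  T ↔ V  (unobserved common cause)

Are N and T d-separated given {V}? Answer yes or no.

No — N and T are d-connected given {V}.

Bayes-Ball from N | {V} reaches {M,T,Z}.
T ∈ reach(N|{V}) ⇒ N ⊥̸ T | {V}.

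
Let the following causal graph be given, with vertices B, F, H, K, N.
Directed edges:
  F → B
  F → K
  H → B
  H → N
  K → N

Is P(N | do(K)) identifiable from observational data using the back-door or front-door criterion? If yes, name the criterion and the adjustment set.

desc(K)\{K}={N}; candidates ⊆ {B,F,H}.
∅: K⊥N given ∅ in G with K→· removed — back-door holds.
P(N|do(K)) = P(N|K) — no adjustment needed.

P(N|do(K)): backdoor, adjust for ∅.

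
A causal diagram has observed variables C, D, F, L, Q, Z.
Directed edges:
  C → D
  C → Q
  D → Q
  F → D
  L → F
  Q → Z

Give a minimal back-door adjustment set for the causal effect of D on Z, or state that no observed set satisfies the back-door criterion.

desc(D)\{D}={Q,Z}; candidates ⊆ {C,F,L}.
size 0: {}; under {} D still reaches {C,F,L,Q,Z} ∋ Z.
{C}: D⊥Z given {C} in G with D→· removed — back-door holds.

D→Z: minimal back-door set {C}.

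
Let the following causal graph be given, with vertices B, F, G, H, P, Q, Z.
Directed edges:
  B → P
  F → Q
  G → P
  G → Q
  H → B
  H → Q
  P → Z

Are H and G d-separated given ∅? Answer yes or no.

Bayes-Ball from H | ∅ reaches {B,P,Q,Z}.
G ∉ reach(H|∅) ⇒ H ⊥ G | ∅.

Yes — H ⊥ G | ∅.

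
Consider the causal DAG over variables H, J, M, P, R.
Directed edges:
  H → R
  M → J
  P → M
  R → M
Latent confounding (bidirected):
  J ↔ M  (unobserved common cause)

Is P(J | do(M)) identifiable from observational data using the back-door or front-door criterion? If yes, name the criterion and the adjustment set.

P(J|do(M)): not identifiable (no BD/FD set).

desc(M)\{M}={J}; candidates ⊆ {H,P,R}.
M↔J: latent back-door arc(s) into M.
size 0: {}; under {} M still reaches {H,J,P,R} ∋ J.
size 1: {H}, {P}, {R}; under {H} M still reaches {J,P,R} ∋ J.
size 2: {H,P}, {H,R}, {P,R}; under {H,P} M still reaches {J,R} ∋ J.
M↔J cannot be blocked by any observed set — no back-door set.
No mediator lies on a directed M→…→J path.
Neither criterion identifies P(J|do(M)) in this graph.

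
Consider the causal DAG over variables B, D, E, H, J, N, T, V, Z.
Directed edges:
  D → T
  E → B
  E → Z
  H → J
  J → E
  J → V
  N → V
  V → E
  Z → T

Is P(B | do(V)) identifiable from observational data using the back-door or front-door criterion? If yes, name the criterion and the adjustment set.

P(B|do(V)): backdoor, adjust for {J}.

desc(V)\{V}={B,E,T,Z}; candidates ⊆ {D,H,J,N}.
size 0: {}; under {} V still reaches {B,E,H,J,N,T,Z} ∋ B.
{J}: V⊥B given {J} in G with V→· removed — back-door holds.
P(B|do(V)) = Σ_{J} P(B|V,J)·P(J).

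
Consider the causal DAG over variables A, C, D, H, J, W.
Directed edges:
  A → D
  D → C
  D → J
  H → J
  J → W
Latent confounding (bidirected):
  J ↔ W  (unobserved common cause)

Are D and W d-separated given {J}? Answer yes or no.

Bayes-Ball from D | {J} reaches {A,C,H,W}.
W ∈ reach(D|{J}) ⇒ D ⊥̸ W | {J}.

No — D and W are d-connected given {J}.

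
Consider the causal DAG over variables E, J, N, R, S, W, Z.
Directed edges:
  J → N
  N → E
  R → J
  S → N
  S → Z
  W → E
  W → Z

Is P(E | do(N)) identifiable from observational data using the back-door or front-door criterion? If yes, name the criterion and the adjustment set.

desc(N)\{N}={E}; candidates ⊆ {J,R,S,W,Z}.
∅: N⊥E given ∅ in G with N→· removed — back-door holds.
P(E|do(N)) = P(E|N) — no adjustment needed.

P(E|do(N)): backdoor, adjust for ∅.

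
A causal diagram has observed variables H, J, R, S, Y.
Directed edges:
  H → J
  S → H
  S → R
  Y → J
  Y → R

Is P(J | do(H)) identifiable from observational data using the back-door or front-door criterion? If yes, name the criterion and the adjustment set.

P(J|do(H)): backdoor, adjust for ∅.

desc(H)\{H}={J}; candidates ⊆ {R,S,Y}.
∅: H⊥J given ∅ in G with H→· removed — back-door holds.
P(J|do(H)) = P(J|H) — no adjustment needed.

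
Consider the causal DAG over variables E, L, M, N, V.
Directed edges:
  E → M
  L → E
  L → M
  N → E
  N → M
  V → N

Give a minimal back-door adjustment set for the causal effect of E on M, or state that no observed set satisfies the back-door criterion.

E→M: minimal back-door set {L, N}.

desc(E)\{E}={M}; candidates ⊆ {L,N,V}.
size 0: {}; under {} E still reaches {L,M,N,V} ∋ M.
size 1: {L}, {N}, {V}; under {L} E still reaches {M,N,V} ∋ M.
{L,N}: E⊥M given {L,N} in G with E→· removed — back-door holds.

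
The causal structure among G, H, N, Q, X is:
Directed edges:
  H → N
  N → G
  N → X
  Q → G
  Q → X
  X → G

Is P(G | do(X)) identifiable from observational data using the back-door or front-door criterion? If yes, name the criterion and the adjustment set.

P(G|do(X)): backdoor, adjust for {N, Q}.

desc(X)\{X}={G}; candidates ⊆ {H,N,Q}.
size 0: {}; under {} X still reaches {G,H,N,Q} ∋ G.
size 1: {H}, {N}, {Q}; under {H} X still reaches {G,N,Q} ∋ G.
{N,Q}: X⊥G given {N,Q} in G with X→· removed — back-door holds.
P(G|do(X)) = Σ_{N,Q} P(G|X,N,Q)·P(N,Q).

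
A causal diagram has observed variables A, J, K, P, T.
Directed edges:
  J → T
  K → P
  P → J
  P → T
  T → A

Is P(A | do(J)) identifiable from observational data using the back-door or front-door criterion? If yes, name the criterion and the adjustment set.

P(A|do(J)): backdoor, adjust for {P}.

desc(J)\{J}={A,T}; candidates ⊆ {K,P}.
size 0: {}; under {} J still reaches {A,K,P,T} ∋ A.
{P}: J⊥A given {P} in G with J→· removed — back-door holds.
P(A|do(J)) = Σ_{P} P(A|J,P)·P(P).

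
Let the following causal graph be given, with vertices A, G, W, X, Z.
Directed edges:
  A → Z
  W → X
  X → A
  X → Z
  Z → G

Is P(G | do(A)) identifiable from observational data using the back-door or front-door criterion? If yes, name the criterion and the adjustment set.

desc(A)\{A}={G,Z}; candidates ⊆ {W,X}.
size 0: {}; under {} A still reaches {G,W,X,Z} ∋ G.
{X}: A⊥G given {X} in G with A→· removed — back-door holds.
P(G|do(A)) = Σ_{X} P(G|A,X)·P(X).

P(G|do(A)): backdoor, adjust for {X}.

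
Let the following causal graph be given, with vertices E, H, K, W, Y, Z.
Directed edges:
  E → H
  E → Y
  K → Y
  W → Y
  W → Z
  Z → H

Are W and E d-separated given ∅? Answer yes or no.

Yes — W ⊥ E | ∅.

Bayes-Ball from W | ∅ reaches {H,Y,Z}.
E ∉ reach(W|∅) ⇒ W ⊥ E | ∅.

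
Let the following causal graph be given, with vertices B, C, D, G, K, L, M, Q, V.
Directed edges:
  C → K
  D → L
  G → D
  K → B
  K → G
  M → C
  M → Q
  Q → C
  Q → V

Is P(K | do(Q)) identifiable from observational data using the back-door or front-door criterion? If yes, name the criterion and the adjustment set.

P(K|do(Q)): backdoor, adjust for {M}.

desc(Q)\{Q}={B,C,D,G,K,L,V}; candidates ⊆ {M}.
size 0: {}; under {} Q still reaches {B,C,D,G,K,L,M} ∋ K.
{M}: Q⊥K given {M} in G with Q→· removed — back-door holds.
P(K|do(Q)) = Σ_{M} P(K|Q,M)·P(M).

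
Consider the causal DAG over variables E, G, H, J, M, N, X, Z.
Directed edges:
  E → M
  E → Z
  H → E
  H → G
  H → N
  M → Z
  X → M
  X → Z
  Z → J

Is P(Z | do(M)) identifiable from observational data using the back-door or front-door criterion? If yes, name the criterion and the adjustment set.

P(Z|do(M)): backdoor, adjust for {E, X}.

desc(M)\{M}={J,Z}; candidates ⊆ {E,G,H,N,X}.
size 0: {}; under {} M still reaches {E,G,H,J,N,X,Z} ∋ Z.
size 1: {E}, {G}, {H} …(+2); under {E} M still reaches {J,X,Z} ∋ Z.
{E,X}: M⊥Z given {E,X} in G with M→· removed — back-door holds.
P(Z|do(M)) = Σ_{E,X} P(Z|M,E,X)·P(E,X).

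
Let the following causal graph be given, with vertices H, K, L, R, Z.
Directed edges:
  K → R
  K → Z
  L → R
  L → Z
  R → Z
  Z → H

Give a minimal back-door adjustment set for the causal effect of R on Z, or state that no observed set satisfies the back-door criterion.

R→Z: minimal back-door set {K, L}.

desc(R)\{R}={H,Z}; candidates ⊆ {K,L}.
size 0: {}; under {} R still reaches {H,K,L,Z} ∋ Z.
size 1: {K}, {L}; under {K} R still reaches {H,L,Z} ∋ Z.
{K,L}: R⊥Z given {K,L} in G with R→· removed — back-door holds.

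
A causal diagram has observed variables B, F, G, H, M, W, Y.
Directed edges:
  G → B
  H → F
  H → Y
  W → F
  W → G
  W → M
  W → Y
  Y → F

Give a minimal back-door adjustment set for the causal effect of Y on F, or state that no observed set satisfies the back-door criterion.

desc(Y)\{Y}={F}; candidates ⊆ {B,G,H,M,W}.
size 0: {}; under {} Y still reaches {B,F,G,H,M,W} ∋ F.
size 1: {B}, {G}, {H} …(+2); under {B} Y still reaches {F,G,H,M,W} ∋ F.
{H,W}: Y⊥F given {H,W} in G with Y→· removed — back-door holds.

Y→F: minimal back-door set {H, W}.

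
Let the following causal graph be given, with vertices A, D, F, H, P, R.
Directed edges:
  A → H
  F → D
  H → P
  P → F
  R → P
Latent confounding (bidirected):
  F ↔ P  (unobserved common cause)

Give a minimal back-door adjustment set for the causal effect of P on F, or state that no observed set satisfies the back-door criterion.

P→F: no observed back-door set.

desc(P)\{P}={D,F}; candidates ⊆ {A,H,R}.
P↔F: latent back-door arc(s) into P.
size 0: {}; under {} P still reaches {A,D,F,H,R} ∋ F.
size 1: {A}, {H}, {R}; under {A} P still reaches {D,F,H,R} ∋ F.
size 2: {A,H}, {A,R}, {H,R}; under {A,H} P still reaches {D,F,R} ∋ F.
P↔F cannot be blocked by any observed set — no back-door set.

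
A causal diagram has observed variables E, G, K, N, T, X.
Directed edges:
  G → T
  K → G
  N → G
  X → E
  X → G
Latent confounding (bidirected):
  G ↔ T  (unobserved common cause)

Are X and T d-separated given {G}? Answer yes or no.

No — X and T are d-connected given {G}.

Bayes-Ball from X | {G} reaches {E,K,N,T}.
T ∈ reach(X|{G}) ⇒ X ⊥̸ T | {G}.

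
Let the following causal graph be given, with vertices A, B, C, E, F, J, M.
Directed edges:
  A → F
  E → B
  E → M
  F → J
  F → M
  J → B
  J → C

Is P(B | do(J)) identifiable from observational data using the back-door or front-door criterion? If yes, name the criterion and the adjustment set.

P(B|do(J)): backdoor, adjust for ∅.

desc(J)\{J}={B,C}; candidates ⊆ {A,E,F,M}.
∅: J⊥B given ∅ in G with J→· removed — back-door holds.
P(B|do(J)) = P(B|J) — no adjustment needed.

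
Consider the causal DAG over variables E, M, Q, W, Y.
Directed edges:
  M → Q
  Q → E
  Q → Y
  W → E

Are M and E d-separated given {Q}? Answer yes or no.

Bayes-Ball from M | {Q} reaches ∅.
E ∉ reach(M|{Q}) ⇒ M ⊥ E | {Q}.

Yes — M ⊥ E | {Q}.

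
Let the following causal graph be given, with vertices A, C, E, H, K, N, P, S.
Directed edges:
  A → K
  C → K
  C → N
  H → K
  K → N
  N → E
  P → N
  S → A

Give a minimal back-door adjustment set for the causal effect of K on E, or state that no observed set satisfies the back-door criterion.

desc(K)\{K}={E,N}; candidates ⊆ {A,C,H,P,S}.
size 0: {}; under {} K still reaches {A,C,E,H,N,S} ∋ E.
{C}: K⊥E given {C} in G with K→· removed — back-door holds.

K→E: minimal back-door set {C}.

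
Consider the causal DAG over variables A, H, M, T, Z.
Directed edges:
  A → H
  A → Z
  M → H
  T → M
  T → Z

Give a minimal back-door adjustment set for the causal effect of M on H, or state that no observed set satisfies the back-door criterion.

desc(M)\{M}={H}; candidates ⊆ {A,T,Z}.
∅: M⊥H given ∅ in G with M→· removed — back-door holds.

M→H: minimal back-door set ∅.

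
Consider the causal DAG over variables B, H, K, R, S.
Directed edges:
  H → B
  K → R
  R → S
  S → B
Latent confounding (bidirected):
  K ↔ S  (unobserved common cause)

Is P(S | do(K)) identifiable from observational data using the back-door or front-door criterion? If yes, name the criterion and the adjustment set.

desc(K)\{K}={B,R,S}; candidates ⊆ {H}.
K↔S: latent back-door arc(s) into K.
size 0: {}; under {} K still reaches {B,S} ∋ S.
size 1: {H}; under {H} K still reaches {B,S} ∋ S.
K↔S cannot be blocked by any observed set — no back-door set.
{R}: (i) intercepts every directed K→S path; (ii) no back-door K→{R}; (iii) {K} blocks every back-door {R}→S. Front-door holds.
P(S|do(K)) = Σ_{R} P(R|K) Σ_{K'} P(S|R,K')P(K').

P(S|do(K)): frontdoor, adjust for {R}.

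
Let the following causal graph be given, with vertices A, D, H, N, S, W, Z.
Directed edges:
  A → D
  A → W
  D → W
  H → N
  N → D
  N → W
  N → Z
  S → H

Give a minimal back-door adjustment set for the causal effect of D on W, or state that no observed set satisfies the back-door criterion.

desc(D)\{D}={W}; candidates ⊆ {A,H,N,S,Z}.
size 0: {}; under {} D still reaches {A,H,N,S,W,Z} ∋ W.
size 1: {A}, {H}, {N} …(+2); under {A} D still reaches {H,N,S,W,Z} ∋ W.
{A,N}: D⊥W given {A,N} in G with D→· removed — back-door holds.

D→W: minimal back-door set {A, N}.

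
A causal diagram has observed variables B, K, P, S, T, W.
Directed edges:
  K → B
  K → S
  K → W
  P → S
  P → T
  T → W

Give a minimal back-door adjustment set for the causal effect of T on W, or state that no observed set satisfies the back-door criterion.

desc(T)\{T}={W}; candidates ⊆ {B,K,P,S}.
∅: T⊥W given ∅ in G with T→· removed — back-door holds.

T→W: minimal back-door set ∅.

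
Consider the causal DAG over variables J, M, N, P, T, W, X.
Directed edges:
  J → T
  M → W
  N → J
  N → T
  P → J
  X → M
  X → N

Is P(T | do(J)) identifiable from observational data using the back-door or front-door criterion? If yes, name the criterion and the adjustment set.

P(T|do(J)): backdoor, adjust for {N}.

desc(J)\{J}={T}; candidates ⊆ {M,N,P,W,X}.
size 0: {}; under {} J still reaches {M,N,P,T,W,X} ∋ T.
{N}: J⊥T given {N} in G with J→· removed — back-door holds.
P(T|do(J)) = Σ_{N} P(T|J,N)·P(N).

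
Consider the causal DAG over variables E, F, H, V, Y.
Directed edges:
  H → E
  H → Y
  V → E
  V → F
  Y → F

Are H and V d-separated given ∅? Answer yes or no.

Yes — H ⊥ V | ∅.

Bayes-Ball from H | ∅ reaches {E,F,Y}.
V ∉ reach(H|∅) ⇒ H ⊥ V | ∅.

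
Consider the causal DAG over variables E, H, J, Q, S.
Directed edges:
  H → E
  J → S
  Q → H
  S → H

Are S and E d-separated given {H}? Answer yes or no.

Bayes-Ball from S | {H} reaches {J,Q}.
E ∉ reach(S|{H}) ⇒ S ⊥ E | {H}.

Yes — S ⊥ E | {H}.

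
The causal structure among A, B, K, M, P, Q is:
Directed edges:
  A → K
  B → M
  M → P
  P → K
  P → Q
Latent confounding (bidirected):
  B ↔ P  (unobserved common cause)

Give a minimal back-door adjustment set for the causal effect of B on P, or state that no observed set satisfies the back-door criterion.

desc(B)\{B}={K,M,P,Q}; candidates ⊆ {A}.
B↔P: latent back-door arc(s) into B.
size 0: {}; under {} B still reaches {K,P,Q} ∋ P.
size 1: {A}; under {A} B still reaches {K,P,Q} ∋ P.
B↔P cannot be blocked by any observed set — no back-door set.

B→P: no observed back-door set.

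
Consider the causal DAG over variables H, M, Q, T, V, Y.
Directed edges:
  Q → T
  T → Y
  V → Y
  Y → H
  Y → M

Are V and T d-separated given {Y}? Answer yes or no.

Bayes-Ball from V | {Y} reaches {Q,T}.
T ∈ reach(V|{Y}) ⇒ V ⊥̸ T | {Y}.

No — V and T are d-connected given {Y}.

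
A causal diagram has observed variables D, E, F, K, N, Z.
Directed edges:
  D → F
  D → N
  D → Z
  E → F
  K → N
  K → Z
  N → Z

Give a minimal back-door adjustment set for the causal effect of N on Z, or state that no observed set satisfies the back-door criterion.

desc(N)\{N}={Z}; candidates ⊆ {D,E,F,K}.
size 0: {}; under {} N still reaches {D,F,K,Z} ∋ Z.
size 1: {D}, {E}, {F} …(+1); under {D} N still reaches {K,Z} ∋ Z.
{D,K}: N⊥Z given {D,K} in G with N→· removed — back-door holds.

N→Z: minimal back-door set {D, K}.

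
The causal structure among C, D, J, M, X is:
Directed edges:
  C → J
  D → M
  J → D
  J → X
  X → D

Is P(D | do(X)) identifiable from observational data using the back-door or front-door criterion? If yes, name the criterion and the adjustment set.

P(D|do(X)): backdoor, adjust for {J}.

desc(X)\{X}={D,M}; candidates ⊆ {C,J}.
size 0: {}; under {} X still reaches {C,D,J,M} ∋ D.
{J}: X⊥D given {J} in G with X→· removed — back-door holds.
P(D|do(X)) = Σ_{J} P(D|X,J)·P(J).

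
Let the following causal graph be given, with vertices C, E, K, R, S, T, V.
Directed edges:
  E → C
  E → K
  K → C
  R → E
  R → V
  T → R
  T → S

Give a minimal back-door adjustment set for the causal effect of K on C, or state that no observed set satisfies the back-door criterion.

desc(K)\{K}={C}; candidates ⊆ {E,R,S,T,V}.
size 0: {}; under {} K still reaches {C,E,R,S,T,V} ∋ C.
{E}: K⊥C given {E} in G with K→· removed — back-door holds.

K→C: minimal back-door set {E}.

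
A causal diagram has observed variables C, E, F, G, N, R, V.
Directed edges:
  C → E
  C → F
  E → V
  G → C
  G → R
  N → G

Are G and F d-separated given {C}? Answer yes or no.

Yes — G ⊥ F | {C}.

Bayes-Ball from G | {C} reaches {N,R}.
F ∉ reach(G|{C}) ⇒ G ⊥ F | {C}.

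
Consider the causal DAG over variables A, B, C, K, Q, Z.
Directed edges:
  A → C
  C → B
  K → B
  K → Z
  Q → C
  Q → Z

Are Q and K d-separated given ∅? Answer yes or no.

Bayes-Ball from Q | ∅ reaches {B,C,Z}.
K ∉ reach(Q|∅) ⇒ Q ⊥ K | ∅.

Yes — Q ⊥ K | ∅.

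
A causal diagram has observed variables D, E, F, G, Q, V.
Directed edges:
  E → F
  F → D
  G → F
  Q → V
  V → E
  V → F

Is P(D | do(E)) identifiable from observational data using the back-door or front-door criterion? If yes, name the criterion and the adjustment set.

P(D|do(E)): backdoor, adjust for {V}.

desc(E)\{E}={D,F}; candidates ⊆ {G,Q,V}.
size 0: {}; under {} E still reaches {D,F,Q,V} ∋ D.
{V}: E⊥D given {V} in G with E→· removed — back-door holds.
P(D|do(E)) = Σ_{V} P(D|E,V)·P(V).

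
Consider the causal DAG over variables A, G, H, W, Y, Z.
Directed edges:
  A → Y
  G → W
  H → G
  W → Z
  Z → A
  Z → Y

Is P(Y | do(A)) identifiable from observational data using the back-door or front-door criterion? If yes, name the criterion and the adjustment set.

P(Y|do(A)): backdoor, adjust for {Z}.

desc(A)\{A}={Y}; candidates ⊆ {G,H,W,Z}.
size 0: {}; under {} A still reaches {G,H,W,Y,Z} ∋ Y.
{Z}: A⊥Y given {Z} in G with A→· removed — back-door holds.
P(Y|do(A)) = Σ_{Z} P(Y|A,Z)·P(Z).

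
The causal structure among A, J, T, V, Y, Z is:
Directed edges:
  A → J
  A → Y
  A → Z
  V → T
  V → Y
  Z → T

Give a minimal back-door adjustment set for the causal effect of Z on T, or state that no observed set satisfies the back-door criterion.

Z→T: minimal back-door set ∅.

desc(Z)\{Z}={T}; candidates ⊆ {A,J,V,Y}.
∅: Z⊥T given ∅ in G with Z→· removed — back-door holds.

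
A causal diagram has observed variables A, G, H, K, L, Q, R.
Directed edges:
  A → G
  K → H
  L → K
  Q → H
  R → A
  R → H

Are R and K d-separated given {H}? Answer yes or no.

Bayes-Ball from R | {H} reaches {A,G,K,L,Q}.
K ∈ reach(R|{H}) ⇒ R ⊥̸ K | {H}.

No — R and K are d-connected given {H}.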